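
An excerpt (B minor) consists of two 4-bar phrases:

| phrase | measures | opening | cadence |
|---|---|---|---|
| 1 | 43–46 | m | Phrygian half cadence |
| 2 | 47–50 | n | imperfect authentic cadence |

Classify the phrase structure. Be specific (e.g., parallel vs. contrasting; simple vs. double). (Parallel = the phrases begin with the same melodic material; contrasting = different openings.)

contrasting period

Phrase 1 ends with a Phrygian half cadence (weaker) and phrase 2 with an imperfect authentic cadence (stronger): antecedent + consequent = a period.
The two phrases open with different material (m / n), so the period is contrasting.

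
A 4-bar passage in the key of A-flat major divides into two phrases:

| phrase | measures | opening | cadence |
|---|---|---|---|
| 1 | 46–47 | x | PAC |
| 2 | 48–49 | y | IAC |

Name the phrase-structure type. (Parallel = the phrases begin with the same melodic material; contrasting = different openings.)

phrase group

The second phrase closes with an imperfect authentic cadence, which is not stronger than the first phrase's perfect authentic cadence; without a weak→strong cadential pair there is no antecedent–consequent relationship, so this is a phrase group rather than a period.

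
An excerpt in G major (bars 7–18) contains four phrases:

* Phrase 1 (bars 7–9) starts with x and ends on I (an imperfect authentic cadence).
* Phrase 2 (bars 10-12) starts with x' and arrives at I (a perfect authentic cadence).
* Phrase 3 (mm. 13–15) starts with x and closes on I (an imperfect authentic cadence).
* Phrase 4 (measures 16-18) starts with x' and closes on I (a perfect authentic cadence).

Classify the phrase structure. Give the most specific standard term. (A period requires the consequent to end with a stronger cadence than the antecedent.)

The cadence pattern IAC–PAC–IAC–PAC is weak–strong twice, and phrases 3–4 restate phrases 1–2: a period heard twice, not a double period (which would end weakly at phrase 2).

repeated period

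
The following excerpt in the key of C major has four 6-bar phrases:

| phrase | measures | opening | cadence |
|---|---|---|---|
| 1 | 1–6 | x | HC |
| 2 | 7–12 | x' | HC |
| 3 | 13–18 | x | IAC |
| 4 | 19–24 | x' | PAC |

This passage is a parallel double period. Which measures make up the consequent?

measures 13–24

In a double period the four phrases pair into a large antecedent (phrases 1–2, ending half cadence) and a large consequent (phrases 3–4, ending perfect authentic cadence). The consequent spans measures 13–24.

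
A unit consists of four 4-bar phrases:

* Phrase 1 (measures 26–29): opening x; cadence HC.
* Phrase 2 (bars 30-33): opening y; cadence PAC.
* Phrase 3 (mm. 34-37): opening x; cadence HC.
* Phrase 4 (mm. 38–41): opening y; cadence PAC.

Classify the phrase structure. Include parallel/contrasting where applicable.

repeated period

The cadence pattern HC–PAC–HC–PAC is weak–strong twice, and phrases 3–4 restate phrases 1–2: a period heard twice, not a double period (which would end weakly at phrase 2).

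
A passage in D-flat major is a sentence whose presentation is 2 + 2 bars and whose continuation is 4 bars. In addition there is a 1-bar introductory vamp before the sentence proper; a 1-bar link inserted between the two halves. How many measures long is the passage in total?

10 measures

Basic sentence: 2 + 2 + 4 = 8 bars.
8 (basic form) + 1 (introduction) + 1 (link) = 10.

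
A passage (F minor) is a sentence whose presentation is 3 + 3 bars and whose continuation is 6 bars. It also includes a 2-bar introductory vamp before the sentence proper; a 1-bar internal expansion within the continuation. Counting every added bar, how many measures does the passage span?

Basic sentence: 3 + 3 + 6 = 12 bars.
12 (basic form) + 2 (introduction) + 1 (internal expansion) = 15.

15 measures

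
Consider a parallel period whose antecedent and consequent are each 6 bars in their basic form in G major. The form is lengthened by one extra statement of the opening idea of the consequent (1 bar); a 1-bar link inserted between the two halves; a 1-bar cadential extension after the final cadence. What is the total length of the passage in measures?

Basic parallel period: 6 + 6 = 12 bars.
12 (basic form) + 1 (extra statement) + 1 (link) + 1 (cadential extension) = 15.

15 measures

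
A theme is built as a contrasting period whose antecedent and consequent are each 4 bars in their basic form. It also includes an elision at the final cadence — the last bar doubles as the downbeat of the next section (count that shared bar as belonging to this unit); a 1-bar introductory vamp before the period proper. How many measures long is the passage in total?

Basic contrasting period: 4 + 4 = 8 bars.
8 (basic form) + 1 (introduction) = 9.
The elision shares a bar with the next section but does not change this unit's count.

9 measures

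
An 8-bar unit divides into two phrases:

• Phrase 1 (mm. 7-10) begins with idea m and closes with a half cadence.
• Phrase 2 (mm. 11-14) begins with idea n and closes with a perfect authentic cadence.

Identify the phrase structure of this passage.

Phrase 1 ends with a half cadence (weaker) and phrase 2 with a perfect authentic cadence (stronger): antecedent + consequent = a period.
The two phrases open with different material (m / n), so the period is contrasting.

contrasting period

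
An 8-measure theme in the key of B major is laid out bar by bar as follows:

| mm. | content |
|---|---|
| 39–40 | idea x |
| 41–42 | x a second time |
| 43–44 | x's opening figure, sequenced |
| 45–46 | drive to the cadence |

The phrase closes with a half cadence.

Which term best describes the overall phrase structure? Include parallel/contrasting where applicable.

Basic idea (bars 39–40) + its repetition (mm. 41–42) form the presentation; fragmentation and cadence (measures 43-46) form the continuation — the 8-bar whole is a sentence.

sentence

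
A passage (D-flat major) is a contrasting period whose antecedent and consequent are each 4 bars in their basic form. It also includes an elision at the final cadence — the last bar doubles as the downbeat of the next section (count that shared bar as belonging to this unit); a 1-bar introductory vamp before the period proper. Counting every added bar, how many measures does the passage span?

Basic contrasting period: 4 + 4 = 8 bars.
8 (basic form) + 1 (introduction) = 9.
The elision shares a bar with the next section but does not change this unit's count.

9 measures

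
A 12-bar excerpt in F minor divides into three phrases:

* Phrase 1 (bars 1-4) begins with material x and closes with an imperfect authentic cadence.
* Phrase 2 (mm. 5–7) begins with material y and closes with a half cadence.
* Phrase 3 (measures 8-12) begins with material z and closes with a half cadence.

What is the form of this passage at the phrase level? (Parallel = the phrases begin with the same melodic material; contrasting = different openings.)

phrase group

The final phrase closes with a half cadence, which is not stronger than the preceding half cadence; the 3 phrases lack an overall antecedent–consequent design and so form a phrase group.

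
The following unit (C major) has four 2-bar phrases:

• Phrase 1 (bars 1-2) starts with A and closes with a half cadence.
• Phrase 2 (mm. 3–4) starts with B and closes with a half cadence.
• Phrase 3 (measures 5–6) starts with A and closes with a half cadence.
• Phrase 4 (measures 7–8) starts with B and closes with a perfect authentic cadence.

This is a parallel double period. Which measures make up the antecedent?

In a double period the first pair of phrases (ending half cadence) is the large antecedent and the second pair (ending perfect authentic cadence) is the large consequent; the antecedent is measures 1–4.

measures 1–4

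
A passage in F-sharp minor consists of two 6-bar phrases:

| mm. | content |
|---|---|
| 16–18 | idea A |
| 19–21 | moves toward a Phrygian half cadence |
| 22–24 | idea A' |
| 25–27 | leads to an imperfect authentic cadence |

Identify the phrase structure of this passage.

parallel period

Phrase 1 ends with a Phrygian half cadence (weaker) and phrase 2 with an imperfect authentic cadence (stronger): antecedent + consequent = a period.
The two phrases open with the same material (A / A'), so the period is parallel.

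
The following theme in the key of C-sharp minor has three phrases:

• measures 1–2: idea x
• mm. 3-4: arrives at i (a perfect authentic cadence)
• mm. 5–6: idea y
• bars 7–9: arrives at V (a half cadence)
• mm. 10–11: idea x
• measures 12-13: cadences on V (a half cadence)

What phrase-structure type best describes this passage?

phrase group

The final phrase closes with a half cadence, which is not stronger than the preceding half cadence; the 3 phrases lack an overall antecedent–consequent design and so form a phrase group.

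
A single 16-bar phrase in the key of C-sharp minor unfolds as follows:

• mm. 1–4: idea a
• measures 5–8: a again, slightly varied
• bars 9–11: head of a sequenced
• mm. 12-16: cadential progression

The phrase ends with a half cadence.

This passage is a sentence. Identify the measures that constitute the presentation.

The presentation of a sentence is the basic idea (measures 1-4) plus its repetition (bars 5–8); the presentation is therefore measures 1–8.

measures 1–8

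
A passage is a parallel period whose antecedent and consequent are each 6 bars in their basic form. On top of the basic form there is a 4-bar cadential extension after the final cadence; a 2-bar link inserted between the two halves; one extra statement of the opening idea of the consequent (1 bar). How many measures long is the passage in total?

19 measures

Basic parallel period: 6 + 6 = 12 bars.
12 (basic form) + 4 (cadential extension) + 2 (link) + 1 (extra statement) = 19.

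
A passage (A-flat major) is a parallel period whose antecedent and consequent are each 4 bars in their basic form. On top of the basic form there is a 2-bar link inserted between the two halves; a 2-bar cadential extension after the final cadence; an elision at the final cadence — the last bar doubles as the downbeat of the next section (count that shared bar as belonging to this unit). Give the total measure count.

Basic parallel period: 4 + 4 = 8 bars.
8 (basic form) + 2 (link) + 2 (cadential extension) = 12.
The elision shares a bar with the next section but does not change this unit's count.

12 measures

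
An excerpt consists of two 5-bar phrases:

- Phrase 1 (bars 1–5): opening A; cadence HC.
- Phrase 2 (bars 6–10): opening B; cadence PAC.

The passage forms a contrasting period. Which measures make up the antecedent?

measures 1–5

The phrase ending with the weaker cadence (half cadence) is the antecedent; the one ending more conclusively (perfect authentic cadence) is the consequent. The antecedent is measures 1–5.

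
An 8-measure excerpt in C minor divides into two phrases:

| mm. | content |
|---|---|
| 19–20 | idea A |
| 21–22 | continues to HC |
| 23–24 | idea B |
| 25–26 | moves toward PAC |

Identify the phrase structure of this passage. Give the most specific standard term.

contrasting period

Phrase 1 ends with a half cadence (weaker) and phrase 2 with a perfect authentic cadence (stronger): antecedent + consequent = a period.
The two phrases open with different material (A / B), so the period is contrasting.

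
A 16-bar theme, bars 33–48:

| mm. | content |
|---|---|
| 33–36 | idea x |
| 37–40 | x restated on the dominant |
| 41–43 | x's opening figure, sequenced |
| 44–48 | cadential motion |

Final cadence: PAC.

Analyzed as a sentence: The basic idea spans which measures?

The presentation of a sentence is the basic idea (measures 33-36) plus its repetition (mm. 37-40); the basic idea is therefore mm. 33–36.

measures 33–36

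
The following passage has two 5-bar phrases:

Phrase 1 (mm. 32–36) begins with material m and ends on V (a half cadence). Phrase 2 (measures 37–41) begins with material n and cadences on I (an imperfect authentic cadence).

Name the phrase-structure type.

Phrase 1 ends with a half cadence (weaker) and phrase 2 with an imperfect authentic cadence (stronger): antecedent + consequent = a period.
The two phrases open with different material (m / n), so the period is contrasting.

contrasting period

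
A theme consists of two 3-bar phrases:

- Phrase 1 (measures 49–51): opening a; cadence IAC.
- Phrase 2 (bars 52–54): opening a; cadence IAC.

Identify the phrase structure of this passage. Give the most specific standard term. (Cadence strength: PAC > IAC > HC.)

Both phrases have the same opening (a) and the same cadence (imperfect authentic cadence): the second is a restatement, not a consequent, so this is a repeated phrase rather than a period.

repeated phrase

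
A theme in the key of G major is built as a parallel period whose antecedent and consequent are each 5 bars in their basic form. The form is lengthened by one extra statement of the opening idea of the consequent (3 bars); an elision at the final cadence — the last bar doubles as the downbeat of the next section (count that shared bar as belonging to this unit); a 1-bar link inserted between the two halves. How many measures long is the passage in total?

14 measures

Basic parallel period: 5 + 5 = 10 bars.
10 (basic form) + 3 (extra statement) + 1 (link) = 14.
The elision shares a bar with the next section but does not change this unit's count.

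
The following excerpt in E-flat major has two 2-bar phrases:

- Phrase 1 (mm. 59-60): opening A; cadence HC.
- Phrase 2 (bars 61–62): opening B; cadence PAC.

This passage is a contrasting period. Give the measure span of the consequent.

measures 61–62

The antecedent is the phrase ending with the weaker cadence (half cadence, phrase 1) and the consequent the one ending more conclusively (perfect authentic cadence, phrase 2); the consequent is mm. 61–62.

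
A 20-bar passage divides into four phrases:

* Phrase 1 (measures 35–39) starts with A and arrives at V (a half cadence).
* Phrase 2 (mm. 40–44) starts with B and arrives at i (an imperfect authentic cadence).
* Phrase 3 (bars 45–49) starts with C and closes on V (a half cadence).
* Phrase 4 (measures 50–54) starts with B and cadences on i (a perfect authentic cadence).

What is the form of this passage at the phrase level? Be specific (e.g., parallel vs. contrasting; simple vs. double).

Four phrases in two halves: the first half (measures 35-44) ends with an imperfect authentic cadence, the second (bars 45–54) with a perfect authentic cadence — a large antecedent–consequent pair, i.e. a double period.
Phrase 3 begins with different material from phrase 1, making it contrasting.

contrasting double period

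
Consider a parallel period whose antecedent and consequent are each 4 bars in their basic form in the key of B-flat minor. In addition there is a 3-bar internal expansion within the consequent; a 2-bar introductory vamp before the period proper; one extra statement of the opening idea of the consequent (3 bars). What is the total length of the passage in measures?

Basic parallel period: 4 + 4 = 8 bars.
8 (basic form) + 3 (internal expansion) + 2 (introduction) + 3 (extra statement) = 16.

16 measures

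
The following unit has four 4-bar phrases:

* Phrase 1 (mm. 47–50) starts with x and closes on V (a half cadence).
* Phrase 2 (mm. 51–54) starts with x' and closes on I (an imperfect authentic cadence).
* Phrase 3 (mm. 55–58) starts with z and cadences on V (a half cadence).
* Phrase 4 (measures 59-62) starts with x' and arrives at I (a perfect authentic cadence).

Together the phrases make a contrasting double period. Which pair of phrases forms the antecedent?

In a double period the first pair of phrases (ending imperfect authentic cadence) is the large antecedent and the second pair (ending perfect authentic cadence) is the large consequent; the antecedent is phrases 1 and 2.

phrases 1 and 2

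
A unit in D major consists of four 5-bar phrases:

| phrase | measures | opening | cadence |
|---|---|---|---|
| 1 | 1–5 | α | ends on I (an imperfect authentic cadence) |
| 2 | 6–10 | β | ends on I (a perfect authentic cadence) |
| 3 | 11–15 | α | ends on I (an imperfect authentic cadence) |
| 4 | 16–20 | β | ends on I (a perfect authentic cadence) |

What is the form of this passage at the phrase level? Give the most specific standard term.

The cadence pattern IAC–PAC–IAC–PAC is weak–strong twice, and phrases 3–4 restate phrases 1–2: a period heard twice, not a double period (which would end weakly at phrase 2).

repeated period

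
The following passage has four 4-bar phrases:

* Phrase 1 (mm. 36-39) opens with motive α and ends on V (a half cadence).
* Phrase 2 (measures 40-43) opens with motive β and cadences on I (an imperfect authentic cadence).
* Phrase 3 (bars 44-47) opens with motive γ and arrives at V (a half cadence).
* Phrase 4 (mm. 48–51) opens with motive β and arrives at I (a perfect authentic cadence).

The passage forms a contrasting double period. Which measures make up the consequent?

measures 44–51

In a double period the four phrases pair into a large antecedent (phrases 1–2, ending imperfect authentic cadence) and a large consequent (phrases 3–4, ending perfect authentic cadence). The consequent spans mm. 44-51.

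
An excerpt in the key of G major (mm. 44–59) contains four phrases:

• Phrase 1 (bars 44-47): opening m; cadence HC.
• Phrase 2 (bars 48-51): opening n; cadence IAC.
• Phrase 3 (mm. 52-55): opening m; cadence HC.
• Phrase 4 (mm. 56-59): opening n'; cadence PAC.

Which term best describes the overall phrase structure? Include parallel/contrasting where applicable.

parallel double period

Four phrases in two halves: the first half (mm. 44–51) ends with an imperfect authentic cadence, the second (bars 52-59) with a perfect authentic cadence — a large antecedent–consequent pair, i.e. a double period.
Phrase 3 begins with the same material as phrase 1, making it parallel.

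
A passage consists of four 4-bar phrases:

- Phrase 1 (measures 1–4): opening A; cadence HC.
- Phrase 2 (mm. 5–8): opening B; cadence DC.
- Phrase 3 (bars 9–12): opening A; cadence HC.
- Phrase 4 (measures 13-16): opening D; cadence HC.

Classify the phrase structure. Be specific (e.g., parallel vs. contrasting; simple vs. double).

Phrase 4 ends with a half cadence, no stronger than phrase 2's deceptive cadence, so the four phrases do not form a double period; nor do phrases 3–4 duplicate 1–2, so it is not a repeated period. With no phrase reaching a conclusive cadence, the passage is a phrase group.

phrase group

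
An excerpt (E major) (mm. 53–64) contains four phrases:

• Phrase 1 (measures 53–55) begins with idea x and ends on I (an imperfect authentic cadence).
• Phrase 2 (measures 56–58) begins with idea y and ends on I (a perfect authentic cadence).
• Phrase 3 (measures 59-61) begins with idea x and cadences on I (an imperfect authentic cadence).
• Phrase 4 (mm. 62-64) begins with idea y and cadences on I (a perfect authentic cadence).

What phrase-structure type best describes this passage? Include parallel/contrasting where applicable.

The cadence pattern IAC–PAC–IAC–PAC is weak–strong twice, and phrases 3–4 restate phrases 1–2: a period heard twice, not a double period (which would end weakly at phrase 2).

repeated period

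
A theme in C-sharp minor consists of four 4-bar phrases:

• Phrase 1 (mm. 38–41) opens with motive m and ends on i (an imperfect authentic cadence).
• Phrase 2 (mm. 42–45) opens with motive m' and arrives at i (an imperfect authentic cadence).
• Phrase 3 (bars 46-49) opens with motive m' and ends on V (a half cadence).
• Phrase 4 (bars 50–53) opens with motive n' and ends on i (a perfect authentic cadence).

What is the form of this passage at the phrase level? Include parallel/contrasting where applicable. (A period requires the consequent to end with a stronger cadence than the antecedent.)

Four phrases in two halves: the first half (measures 38–45) ends with an imperfect authentic cadence, the second (bars 46-53) with a perfect authentic cadence — a large antecedent–consequent pair, i.e. a double period.
Phrase 3 begins with the same material as phrase 1, making it parallel.

parallel double period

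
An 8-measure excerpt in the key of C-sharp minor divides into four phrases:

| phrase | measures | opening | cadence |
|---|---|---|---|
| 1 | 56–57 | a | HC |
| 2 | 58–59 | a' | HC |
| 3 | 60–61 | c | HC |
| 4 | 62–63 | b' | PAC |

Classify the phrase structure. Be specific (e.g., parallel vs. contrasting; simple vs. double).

contrasting double period

Four phrases in two halves: the first half (bars 56–59) ends with a half cadence, the second (bars 60–63) with a perfect authentic cadence — a large antecedent–consequent pair, i.e. a double period.
Phrase 3 begins with different material from phrase 1, making it contrasting.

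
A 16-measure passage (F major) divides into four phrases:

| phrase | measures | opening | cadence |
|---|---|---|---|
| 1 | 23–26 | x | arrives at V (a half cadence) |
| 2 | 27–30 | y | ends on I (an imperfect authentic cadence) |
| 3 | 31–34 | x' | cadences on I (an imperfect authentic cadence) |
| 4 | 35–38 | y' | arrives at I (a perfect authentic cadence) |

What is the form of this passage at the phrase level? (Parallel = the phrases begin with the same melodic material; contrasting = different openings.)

parallel double period

Four phrases in two halves: the first half (bars 23-30) ends with an imperfect authentic cadence, the second (mm. 31–38) with a perfect authentic cadence — a large antecedent–consequent pair, i.e. a double period.
Phrase 3 begins with the same material as phrase 1, making it parallel.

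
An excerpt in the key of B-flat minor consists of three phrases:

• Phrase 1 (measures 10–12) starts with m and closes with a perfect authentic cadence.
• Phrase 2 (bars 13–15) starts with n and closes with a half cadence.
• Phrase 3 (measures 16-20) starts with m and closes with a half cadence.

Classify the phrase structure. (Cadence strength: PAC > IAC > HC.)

phrase group

The final phrase closes with a half cadence, which is not stronger than the preceding half cadence; the 3 phrases lack an overall antecedent–consequent design and so form a phrase group.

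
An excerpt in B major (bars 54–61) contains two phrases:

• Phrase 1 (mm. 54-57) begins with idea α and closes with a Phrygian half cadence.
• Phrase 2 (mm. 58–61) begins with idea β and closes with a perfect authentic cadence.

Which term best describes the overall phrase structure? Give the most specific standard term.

contrasting period

Phrase 1 ends with a Phrygian half cadence (weaker) and phrase 2 with a perfect authentic cadence (stronger): antecedent + consequent = a period.
The two phrases open with different material (α / β), so the period is contrasting.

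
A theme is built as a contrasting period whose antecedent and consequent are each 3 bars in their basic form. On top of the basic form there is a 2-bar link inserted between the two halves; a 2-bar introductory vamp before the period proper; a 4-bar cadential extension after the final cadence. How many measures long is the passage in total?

Basic contrasting period: 3 + 3 = 6 bars.
6 (basic form) + 2 (link) + 2 (introduction) + 4 (cadential extension) = 14.

14 measures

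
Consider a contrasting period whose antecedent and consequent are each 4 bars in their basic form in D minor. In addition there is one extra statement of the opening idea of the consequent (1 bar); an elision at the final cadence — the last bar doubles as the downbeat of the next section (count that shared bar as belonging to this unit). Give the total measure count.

Basic contrasting period: 4 + 4 = 8 bars.
8 (basic form) + 1 (extra statement) = 9.
The elision shares a bar with the next section but does not change this unit's count.

9 measures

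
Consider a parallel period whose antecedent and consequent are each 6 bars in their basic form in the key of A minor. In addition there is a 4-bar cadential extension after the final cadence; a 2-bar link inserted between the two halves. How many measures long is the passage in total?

18 measures

Basic parallel period: 6 + 6 = 12 bars.
12 (basic form) + 4 (cadential extension) + 2 (link) = 18.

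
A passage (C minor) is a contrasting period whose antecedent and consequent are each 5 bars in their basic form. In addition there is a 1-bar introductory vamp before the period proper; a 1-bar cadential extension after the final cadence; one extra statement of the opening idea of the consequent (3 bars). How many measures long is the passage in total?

Basic contrasting period: 5 + 5 = 10 bars.
10 (basic form) + 1 (introduction) + 1 (cadential extension) + 3 (extra statement) = 15.

15 measures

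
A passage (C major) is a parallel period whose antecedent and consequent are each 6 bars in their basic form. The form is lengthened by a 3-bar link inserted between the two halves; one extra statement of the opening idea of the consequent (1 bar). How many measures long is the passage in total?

Basic parallel period: 6 + 6 = 12 bars.
12 (basic form) + 3 (link) + 1 (extra statement) = 16.

16 measures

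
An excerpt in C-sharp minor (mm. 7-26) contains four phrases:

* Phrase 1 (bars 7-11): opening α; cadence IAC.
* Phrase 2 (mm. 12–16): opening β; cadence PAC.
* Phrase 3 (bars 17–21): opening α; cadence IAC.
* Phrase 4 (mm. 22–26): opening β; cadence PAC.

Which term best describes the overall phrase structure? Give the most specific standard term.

repeated period

The cadence pattern IAC–PAC–IAC–PAC is weak–strong twice, and phrases 3–4 restate phrases 1–2: a period heard twice, not a double period (which would end weakly at phrase 2).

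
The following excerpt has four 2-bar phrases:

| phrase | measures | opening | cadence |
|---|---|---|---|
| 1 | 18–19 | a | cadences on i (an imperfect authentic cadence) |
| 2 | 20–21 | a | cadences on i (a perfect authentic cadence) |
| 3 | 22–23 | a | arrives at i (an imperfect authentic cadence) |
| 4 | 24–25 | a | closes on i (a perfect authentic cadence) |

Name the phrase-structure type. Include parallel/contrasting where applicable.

repeated period

The cadence pattern IAC–PAC–IAC–PAC is weak–strong twice, and phrases 3–4 restate phrases 1–2: a period heard twice, not a double period (which would end weakly at phrase 2).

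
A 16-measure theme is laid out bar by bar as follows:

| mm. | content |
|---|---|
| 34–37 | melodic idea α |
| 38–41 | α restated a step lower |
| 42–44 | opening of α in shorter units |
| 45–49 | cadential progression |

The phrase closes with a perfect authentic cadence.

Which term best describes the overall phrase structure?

sentence

Basic idea (bars 34–37) + its repetition (bars 38–41) form the presentation; fragmentation and cadence (mm. 42–49) form the continuation — the 16-bar whole is a sentence.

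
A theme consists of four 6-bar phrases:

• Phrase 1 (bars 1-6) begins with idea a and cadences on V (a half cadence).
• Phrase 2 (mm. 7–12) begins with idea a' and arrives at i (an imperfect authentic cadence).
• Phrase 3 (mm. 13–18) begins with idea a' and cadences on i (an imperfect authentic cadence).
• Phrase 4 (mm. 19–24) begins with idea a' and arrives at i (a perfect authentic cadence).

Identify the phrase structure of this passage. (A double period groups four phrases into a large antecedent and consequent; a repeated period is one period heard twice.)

parallel double period

Four phrases in two halves: the first half (mm. 1–12) ends with an imperfect authentic cadence, the second (mm. 13–24) with a perfect authentic cadence — a large antecedent–consequent pair, i.e. a double period.
Phrase 3 begins with the same material as phrase 1, making it parallel.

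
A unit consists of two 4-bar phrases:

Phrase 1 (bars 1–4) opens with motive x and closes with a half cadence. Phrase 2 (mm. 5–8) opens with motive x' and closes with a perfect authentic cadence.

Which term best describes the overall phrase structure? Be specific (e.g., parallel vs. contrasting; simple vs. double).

Phrase 1 ends with a half cadence (weaker) and phrase 2 with a perfect authentic cadence (stronger): antecedent + consequent = a period.
The two phrases open with the same material (x / x'), so the period is parallel.

parallel period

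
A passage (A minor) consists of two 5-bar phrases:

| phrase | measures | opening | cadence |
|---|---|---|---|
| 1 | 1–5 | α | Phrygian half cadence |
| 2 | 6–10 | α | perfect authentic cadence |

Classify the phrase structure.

parallel period

Phrase 1 ends with a Phrygian half cadence (weaker) and phrase 2 with a perfect authentic cadence (stronger): antecedent + consequent = a period.
The two phrases open with the same material (α / α), so the period is parallel.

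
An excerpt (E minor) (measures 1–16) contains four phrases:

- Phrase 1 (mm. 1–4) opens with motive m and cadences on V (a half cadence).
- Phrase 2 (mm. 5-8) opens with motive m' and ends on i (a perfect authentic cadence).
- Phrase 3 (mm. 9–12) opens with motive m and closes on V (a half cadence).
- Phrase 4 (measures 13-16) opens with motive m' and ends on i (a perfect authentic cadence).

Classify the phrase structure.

The cadence pattern HC–PAC–HC–PAC is weak–strong twice, and phrases 3–4 restate phrases 1–2: a period heard twice, not a double period (which would end weakly at phrase 2).

repeated period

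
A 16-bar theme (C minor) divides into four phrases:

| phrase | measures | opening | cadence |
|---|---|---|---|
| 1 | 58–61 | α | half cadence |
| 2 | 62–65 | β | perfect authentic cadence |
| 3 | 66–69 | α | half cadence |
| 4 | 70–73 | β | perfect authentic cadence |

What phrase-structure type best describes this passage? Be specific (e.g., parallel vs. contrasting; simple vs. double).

repeated period

The cadence pattern HC–PAC–HC–PAC is weak–strong twice, and phrases 3–4 restate phrases 1–2: a period heard twice, not a double period (which would end weakly at phrase 2).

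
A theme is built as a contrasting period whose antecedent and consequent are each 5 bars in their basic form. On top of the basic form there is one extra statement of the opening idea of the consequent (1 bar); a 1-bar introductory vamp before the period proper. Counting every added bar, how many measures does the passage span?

12 measures

Basic contrasting period: 5 + 5 = 10 bars.
10 (basic form) + 1 (extra statement) + 1 (introduction) = 12.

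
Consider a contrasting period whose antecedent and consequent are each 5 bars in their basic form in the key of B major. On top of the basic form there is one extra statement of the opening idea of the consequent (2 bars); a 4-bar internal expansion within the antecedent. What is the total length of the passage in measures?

Basic contrasting period: 5 + 5 = 10 bars.
10 (basic form) + 2 (extra statement) + 4 (internal expansion) = 16.

16 measures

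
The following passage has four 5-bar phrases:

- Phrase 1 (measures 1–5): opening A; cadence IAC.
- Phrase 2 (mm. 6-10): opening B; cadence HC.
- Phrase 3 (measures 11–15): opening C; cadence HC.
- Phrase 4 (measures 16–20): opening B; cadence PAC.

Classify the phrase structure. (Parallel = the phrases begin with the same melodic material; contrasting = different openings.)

contrasting double period

Four phrases in two halves: the first half (mm. 1–10) ends with a half cadence, the second (bars 11-20) with a perfect authentic cadence — a large antecedent–consequent pair, i.e. a double period.
Phrase 3 begins with different material from phrase 1, making it contrasting.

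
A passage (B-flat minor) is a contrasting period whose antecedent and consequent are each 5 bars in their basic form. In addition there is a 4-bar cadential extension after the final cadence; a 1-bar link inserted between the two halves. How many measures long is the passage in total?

Basic contrasting period: 5 + 5 = 10 bars.
10 (basic form) + 4 (cadential extension) + 1 (link) = 15.

15 measures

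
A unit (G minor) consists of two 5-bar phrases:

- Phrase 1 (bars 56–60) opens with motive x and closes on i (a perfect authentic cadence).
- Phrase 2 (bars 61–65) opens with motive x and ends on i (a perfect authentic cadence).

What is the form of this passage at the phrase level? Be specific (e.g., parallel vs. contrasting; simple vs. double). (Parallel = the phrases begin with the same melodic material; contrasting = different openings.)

Both phrases have the same opening (x) and the same cadence (perfect authentic cadence): the second is a restatement, not a consequent, so this is a repeated phrase rather than a period.

repeated phrase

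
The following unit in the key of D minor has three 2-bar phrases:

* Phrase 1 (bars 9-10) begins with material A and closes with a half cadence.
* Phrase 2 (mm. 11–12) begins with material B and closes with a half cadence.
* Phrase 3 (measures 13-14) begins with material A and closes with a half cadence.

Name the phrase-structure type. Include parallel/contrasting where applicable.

The final phrase closes with a half cadence, which is not stronger than the preceding half cadence; the 3 phrases lack an overall antecedent–consequent design and so form a phrase group.

phrase group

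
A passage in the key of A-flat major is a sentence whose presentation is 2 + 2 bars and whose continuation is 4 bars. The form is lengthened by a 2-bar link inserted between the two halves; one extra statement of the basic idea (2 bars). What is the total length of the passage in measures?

Basic sentence: 2 + 2 + 4 = 8 bars.
8 (basic form) + 2 (link) + 2 (extra statement) = 12.

12 measures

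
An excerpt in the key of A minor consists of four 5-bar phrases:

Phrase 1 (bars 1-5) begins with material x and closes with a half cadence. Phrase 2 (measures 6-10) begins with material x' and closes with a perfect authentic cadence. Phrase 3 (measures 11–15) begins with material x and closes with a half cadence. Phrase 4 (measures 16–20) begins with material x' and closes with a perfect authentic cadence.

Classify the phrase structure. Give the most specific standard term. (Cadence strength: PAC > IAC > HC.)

The cadence pattern HC–PAC–HC–PAC is weak–strong twice, and phrases 3–4 restate phrases 1–2: a period heard twice, not a double period (which would end weakly at phrase 2).

repeated period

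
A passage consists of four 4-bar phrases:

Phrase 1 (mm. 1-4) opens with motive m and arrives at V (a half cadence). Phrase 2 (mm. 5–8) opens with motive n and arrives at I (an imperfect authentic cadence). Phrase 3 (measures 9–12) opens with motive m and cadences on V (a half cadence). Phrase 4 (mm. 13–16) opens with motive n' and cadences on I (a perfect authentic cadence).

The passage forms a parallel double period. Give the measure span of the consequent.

measures 9–16

In a double period the four phrases pair into a large antecedent (phrases 1–2, ending imperfect authentic cadence) and a large consequent (phrases 3–4, ending perfect authentic cadence). The consequent spans mm. 9–16.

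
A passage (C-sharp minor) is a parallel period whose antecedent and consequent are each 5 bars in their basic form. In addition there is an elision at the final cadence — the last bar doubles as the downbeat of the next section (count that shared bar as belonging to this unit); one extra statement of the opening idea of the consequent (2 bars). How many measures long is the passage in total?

Basic parallel period: 5 + 5 = 10 bars.
10 (basic form) + 2 (extra statement) = 12.
The elision shares a bar with the next section but does not change this unit's count.

12 measures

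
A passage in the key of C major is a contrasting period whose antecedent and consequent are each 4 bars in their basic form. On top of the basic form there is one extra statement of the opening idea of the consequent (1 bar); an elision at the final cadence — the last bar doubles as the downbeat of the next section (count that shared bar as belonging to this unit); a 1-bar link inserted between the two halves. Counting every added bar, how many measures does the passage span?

Basic contrasting period: 4 + 4 = 8 bars.
8 (basic form) + 1 (extra statement) + 1 (link) = 10.
The elision shares a bar with the next section but does not change this unit's count.

10 measures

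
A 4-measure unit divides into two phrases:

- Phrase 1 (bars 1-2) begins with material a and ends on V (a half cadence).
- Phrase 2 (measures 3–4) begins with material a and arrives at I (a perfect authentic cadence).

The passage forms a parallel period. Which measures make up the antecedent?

The antecedent is the phrase ending with the weaker cadence (half cadence, phrase 1) and the consequent the one ending more conclusively (perfect authentic cadence, phrase 2); the antecedent is mm. 1–2.

measures 1–2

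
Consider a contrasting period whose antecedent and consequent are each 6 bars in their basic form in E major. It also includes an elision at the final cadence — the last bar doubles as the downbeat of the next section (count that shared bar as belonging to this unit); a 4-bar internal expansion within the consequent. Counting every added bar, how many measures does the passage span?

Basic contrasting period: 6 + 6 = 12 bars.
12 (basic form) + 4 (internal expansion) = 16.
The elision shares a bar with the next section but does not change this unit's count.

16 measures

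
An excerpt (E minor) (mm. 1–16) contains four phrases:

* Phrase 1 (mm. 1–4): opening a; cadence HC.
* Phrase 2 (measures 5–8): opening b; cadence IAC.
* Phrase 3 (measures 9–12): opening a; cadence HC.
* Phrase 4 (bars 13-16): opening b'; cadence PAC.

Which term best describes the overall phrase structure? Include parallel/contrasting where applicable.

Four phrases in two halves: the first half (mm. 1–8) ends with an imperfect authentic cadence, the second (bars 9-16) with a perfect authentic cadence — a large antecedent–consequent pair, i.e. a double period.
Phrase 3 begins with the same material as phrase 1, making it parallel.

parallel double period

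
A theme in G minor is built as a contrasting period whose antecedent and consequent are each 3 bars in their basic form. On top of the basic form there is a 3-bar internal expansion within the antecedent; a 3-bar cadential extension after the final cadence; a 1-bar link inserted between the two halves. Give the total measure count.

Basic contrasting period: 3 + 3 = 6 bars.
6 (basic form) + 3 (internal expansion) + 3 (cadential extension) + 1 (link) = 13.

13 measures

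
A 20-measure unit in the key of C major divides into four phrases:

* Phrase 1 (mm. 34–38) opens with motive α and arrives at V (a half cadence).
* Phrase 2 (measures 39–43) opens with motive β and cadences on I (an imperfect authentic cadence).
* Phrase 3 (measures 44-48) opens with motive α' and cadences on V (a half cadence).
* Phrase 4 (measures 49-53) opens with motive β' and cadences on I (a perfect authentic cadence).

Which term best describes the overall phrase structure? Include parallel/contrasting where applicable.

parallel double period

Four phrases in two halves: the first half (mm. 34–43) ends with an imperfect authentic cadence, the second (mm. 44–53) with a perfect authentic cadence — a large antecedent–consequent pair, i.e. a double period.
Phrase 3 begins with the same material as phrase 1, making it parallel.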